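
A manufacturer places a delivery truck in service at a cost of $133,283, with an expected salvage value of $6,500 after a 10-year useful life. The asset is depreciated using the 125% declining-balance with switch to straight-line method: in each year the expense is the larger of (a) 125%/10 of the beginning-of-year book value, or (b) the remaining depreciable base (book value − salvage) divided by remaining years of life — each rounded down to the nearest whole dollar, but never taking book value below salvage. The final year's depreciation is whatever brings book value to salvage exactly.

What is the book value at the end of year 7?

$41,983

Depreciable base = $133,283 − $6,500 = $126,783.
Year 1: DB = ⌊$133,283 × 125%/10⌋ = $16,660; SL = ⌊$126,783/10⌋ = $12,678 → take DB $16,660. Book value $116,623.
Year 2: DB = ⌊$116,623 × 125%/10⌋ = $14,577; SL = ⌊$110,123/9⌋ = $12,235 → take DB $14,577. Book value $102,046.
Year 3: DB = ⌊$102,046 × 125%/10⌋ = $12,755; SL = ⌊$95,546/8⌋ = $11,943 → take DB $12,755. Book value $89,291.
Year 4: DB = ⌊$89,291 × 125%/10⌋ = $11,161; SL = ⌊$82,791/7⌋ = $11,827 → take SL $11,827. Book value $77,464.
Year 5: DB = ⌊$77,464 × 125%/10⌋ = $9,683; SL = ⌊$70,964/6⌋ = $11,827 → take SL $11,827. Book value $65,637.
Year 6: DB = ⌊$65,637 × 125%/10⌋ = $8,204; SL = ⌊$59,137/5⌋ = $11,827 → take SL $11,827. Book value $53,810.
Year 7: DB = ⌊$53,810 × 125%/10⌋ = $6,726; SL = ⌊$47,310/4⌋ = $11,827 → take SL $11,827. Book value $41,983.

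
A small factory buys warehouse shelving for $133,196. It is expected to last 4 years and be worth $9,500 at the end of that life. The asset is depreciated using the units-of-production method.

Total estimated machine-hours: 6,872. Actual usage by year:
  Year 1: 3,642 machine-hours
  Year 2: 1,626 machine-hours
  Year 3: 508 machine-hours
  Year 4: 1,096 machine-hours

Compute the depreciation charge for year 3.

$9,144

Depreciable base = $133,196 − $9,500 = $123,696.
Rate = $123,696 / 6,872 machine-hours = $18 per machine-hour.
Year 1: 3,642 × $18 = $65,556. Book value $67,640.
Year 2: 1,626 × $18 = $29,268. Book value $38,372.
Year 3: 508 × $18 = $9,144. Book value $29,228.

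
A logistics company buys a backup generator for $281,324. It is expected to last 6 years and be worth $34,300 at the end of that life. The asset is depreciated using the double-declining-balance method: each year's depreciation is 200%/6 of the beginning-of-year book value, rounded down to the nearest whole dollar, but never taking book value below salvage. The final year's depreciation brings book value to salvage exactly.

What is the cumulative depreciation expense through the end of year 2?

$156,290

Depreciable base = $281,324 − $34,300 = $247,024.
Year 1: ⌊$281,324 × 200%/6⌋ = $93,774. Book value $187,550.
Year 2: ⌊$187,550 × 200%/6⌋ = $62,516. Book value $125,034.
Accumulated through year 2 = $281,324 − $125,034 = $156,290.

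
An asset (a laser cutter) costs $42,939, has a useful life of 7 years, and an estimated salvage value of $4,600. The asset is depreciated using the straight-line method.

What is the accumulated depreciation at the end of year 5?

$27,385

Depreciable base = $42,939 − $4,600 = $38,339.
Annual expense = $38,339 / 7 = $5,477.
End of year 1: book value $37,462.
End of year 2: book value $31,985.
End of year 3: book value $26,508.
End of year 4: book value $21,031.
End of year 5: book value $15,554.
Accumulated through year 5 = $42,939 − $15,554 = $27,385.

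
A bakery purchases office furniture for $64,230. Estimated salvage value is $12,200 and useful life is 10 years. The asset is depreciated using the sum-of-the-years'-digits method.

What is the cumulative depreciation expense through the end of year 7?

Depreciable base = $64,230 − $12,200 = $52,030.
Sum of the years' digits = 10+9+8+7+6+5+4+3+2+1 = 55.
Year 1: $52,030 × 10/55 = $9,460. Book value $54,770.
Year 2: $52,030 × 9/55 = $8,514. Book value $46,256.
Year 3: $52,030 × 8/55 = $7,568. Book value $38,688.
Year 4: $52,030 × 7/55 = $6,622. Book value $32,066.
Year 5: $52,030 × 6/55 = $5,676. Book value $26,390.
Year 6: $52,030 × 5/55 = $4,730. Book value $21,660.
Year 7: $52,030 × 4/55 = $3,784. Book value $17,876.
Accumulated through year 7 = $64,230 − $17,876 = $46,354.

$46,354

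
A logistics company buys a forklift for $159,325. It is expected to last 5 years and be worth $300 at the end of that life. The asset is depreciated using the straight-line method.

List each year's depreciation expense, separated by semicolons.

Depreciable base = $159,325 − $300 = $159,025.
Annual expense = $159,025 / 5 = $31,805.
End of year 1: book value $127,520.
End of year 2: book value $95,715.
End of year 3: book value $63,910.
End of year 4: book value $32,105.
End of year 5: book value $300.

$31,805; $31,805; $31,805; $31,805; $31,805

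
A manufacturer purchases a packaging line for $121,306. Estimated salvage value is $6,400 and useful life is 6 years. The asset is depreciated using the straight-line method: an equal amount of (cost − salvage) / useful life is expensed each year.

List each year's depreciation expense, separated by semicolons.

$19,151; $19,151; $19,151; $19,151; $19,151; $19,151

Depreciable base = $121,306 − $6,400 = $114,906.
Annual expense = $114,906 / 6 = $19,151.
End of year 1: book value $102,155.
End of year 2: book value $83,004.
End of year 3: book value $63,853.
End of year 4: book value $44,702.
End of year 5: book value $25,551.
End of year 6: book value $6,400.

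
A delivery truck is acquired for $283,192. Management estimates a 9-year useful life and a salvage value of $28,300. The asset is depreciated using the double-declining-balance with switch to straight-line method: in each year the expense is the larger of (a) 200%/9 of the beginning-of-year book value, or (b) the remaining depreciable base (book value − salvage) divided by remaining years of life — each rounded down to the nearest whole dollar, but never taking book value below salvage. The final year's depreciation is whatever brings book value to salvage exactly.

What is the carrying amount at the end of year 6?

Depreciable base = $283,192 − $28,300 = $254,892.
Year 1: DB = ⌊$283,192 × 200%/9⌋ = $62,931; SL = ⌊$254,892/9⌋ = $28,321 → take DB $62,931. Book value $220,261.
Year 2: DB = ⌊$220,261 × 200%/9⌋ = $48,946; SL = ⌊$191,961/8⌋ = $23,995 → take DB $48,946. Book value $171,315.
Year 3: DB = ⌊$171,315 × 200%/9⌋ = $38,070; SL = ⌊$143,015/7⌋ = $20,430 → take DB $38,070. Book value $133,245.
Year 4: DB = ⌊$133,245 × 200%/9⌋ = $29,610; SL = ⌊$104,945/6⌋ = $17,490 → take DB $29,610. Book value $103,635.
Year 5: DB = ⌊$103,635 × 200%/9⌋ = $23,030; SL = ⌊$75,335/5⌋ = $15,067 → take DB $23,030. Book value $80,605.
Year 6: DB = ⌊$80,605 × 200%/9⌋ = $17,912; SL = ⌊$52,305/4⌋ = $13,076 → take DB $17,912. Book value $62,693.

$62,693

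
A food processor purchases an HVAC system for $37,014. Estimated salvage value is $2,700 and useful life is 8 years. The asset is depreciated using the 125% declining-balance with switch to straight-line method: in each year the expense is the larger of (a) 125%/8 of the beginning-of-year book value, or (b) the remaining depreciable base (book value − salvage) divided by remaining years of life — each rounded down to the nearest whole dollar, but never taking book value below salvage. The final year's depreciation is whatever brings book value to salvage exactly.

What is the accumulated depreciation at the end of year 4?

$18,686

Depreciable base = $37,014 − $2,700 = $34,314.
Year 1: DB = ⌊$37,014 × 125%/8⌋ = $5,783; SL = ⌊$34,314/8⌋ = $4,289 → take DB $5,783. Book value $31,231.
Year 2: DB = ⌊$31,231 × 125%/8⌋ = $4,879; SL = ⌊$28,531/7⌋ = $4,075 → take DB $4,879. Book value $26,352.
Year 3: DB = ⌊$26,352 × 125%/8⌋ = $4,117; SL = ⌊$23,652/6⌋ = $3,942 → take DB $4,117. Book value $22,235.
Year 4: DB = ⌊$22,235 × 125%/8⌋ = $3,474; SL = ⌊$19,535/5⌋ = $3,907 → take SL $3,907. Book value $18,328.
Accumulated through year 4 = $37,014 − $18,328 = $18,686.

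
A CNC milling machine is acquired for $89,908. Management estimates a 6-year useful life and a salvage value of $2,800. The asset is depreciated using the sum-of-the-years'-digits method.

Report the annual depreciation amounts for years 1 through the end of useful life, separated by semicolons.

$24,888; $20,740; $16,592; $12,444; $8,296; $4,148

Depreciable base = $89,908 − $2,800 = $87,108.
Sum of the years' digits = 6+5+4+3+2+1 = 21.
Year 1: $87,108 × 6/21 = $24,888. Book value $65,020.
Year 2: $87,108 × 5/21 = $20,740. Book value $44,280.
Year 3: $87,108 × 4/21 = $16,592. Book value $27,688.
Year 4: $87,108 × 3/21 = $12,444. Book value $15,244.
Year 5: $87,108 × 2/21 = $8,296. Book value $6,948.
Year 6: $87,108 × 1/21 = $4,148. Book value $2,800.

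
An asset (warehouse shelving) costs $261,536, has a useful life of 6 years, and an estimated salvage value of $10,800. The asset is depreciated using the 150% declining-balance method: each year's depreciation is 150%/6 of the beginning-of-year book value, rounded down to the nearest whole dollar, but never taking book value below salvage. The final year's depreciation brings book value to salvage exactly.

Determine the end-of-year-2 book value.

Depreciable base = $261,536 − $10,800 = $250,736.
Year 1: ⌊$261,536 × 150%/6⌋ = $65,384. Book value $196,152.
Year 2: ⌊$196,152 × 150%/6⌋ = $49,038. Book value $147,114.

$147,114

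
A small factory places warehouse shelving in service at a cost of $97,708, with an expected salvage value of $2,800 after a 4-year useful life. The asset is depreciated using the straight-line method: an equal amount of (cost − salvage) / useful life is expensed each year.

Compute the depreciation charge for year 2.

$23,727

Depreciable base = $97,708 − $2,800 = $94,908.
Annual expense = $94,908 / 4 = $23,727.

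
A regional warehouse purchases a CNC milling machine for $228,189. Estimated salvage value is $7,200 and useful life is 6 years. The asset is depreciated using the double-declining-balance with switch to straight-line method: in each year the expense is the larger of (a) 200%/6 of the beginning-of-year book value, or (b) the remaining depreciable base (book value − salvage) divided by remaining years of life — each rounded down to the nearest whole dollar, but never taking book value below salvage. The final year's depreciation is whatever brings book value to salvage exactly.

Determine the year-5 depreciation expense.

Depreciable base = $228,189 − $7,200 = $220,989.
Year 1: DB = ⌊$228,189 × 200%/6⌋ = $76,063; SL = ⌊$220,989/6⌋ = $36,831 → take DB $76,063. Book value $152,126.
Year 2: DB = ⌊$152,126 × 200%/6⌋ = $50,708; SL = ⌊$144,926/5⌋ = $28,985 → take DB $50,708. Book value $101,418.
Year 3: DB = ⌊$101,418 × 200%/6⌋ = $33,806; SL = ⌊$94,218/4⌋ = $23,554 → take DB $33,806. Book value $67,612.
Year 4: DB = ⌊$67,612 × 200%/6⌋ = $22,537; SL = ⌊$60,412/3⌋ = $20,137 → take DB $22,537. Book value $45,075.
Year 5: DB = ⌊$45,075 × 200%/6⌋ = $15,025; SL = ⌊$37,875/2⌋ = $18,937 → take SL $18,937. Book value $26,138.

$18,937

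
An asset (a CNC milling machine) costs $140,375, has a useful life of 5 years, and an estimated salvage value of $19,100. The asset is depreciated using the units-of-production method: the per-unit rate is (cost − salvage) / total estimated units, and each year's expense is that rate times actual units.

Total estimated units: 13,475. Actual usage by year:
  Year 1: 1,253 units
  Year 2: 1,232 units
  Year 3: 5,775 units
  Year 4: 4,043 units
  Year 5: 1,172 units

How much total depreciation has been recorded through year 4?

Depreciable base = $140,375 − $19,100 = $121,275.
Rate = $121,275 / 13,475 units = $9 per unit.
Year 1: 1,253 × $9 = $11,277. Book value $129,098.
Year 2: 1,232 × $9 = $11,088. Book value $118,010.
Year 3: 5,775 × $9 = $51,975. Book value $66,035.
Year 4: 4,043 × $9 = $36,387. Book value $29,648.
Accumulated through year 4 = $140,375 − $29,648 = $110,727.

$110,727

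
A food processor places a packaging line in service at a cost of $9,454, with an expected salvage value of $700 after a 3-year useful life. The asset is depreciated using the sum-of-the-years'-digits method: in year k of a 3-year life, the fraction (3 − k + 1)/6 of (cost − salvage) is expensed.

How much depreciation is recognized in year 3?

$1,459

Depreciable base = $9,454 − $700 = $8,754.
Sum of the years' digits = 3+2+1 = 6.
Year 1: $8,754 × 3/6 = $4,377. Book value $5,077.
Year 2: $8,754 × 2/6 = $2,918. Book value $2,159.
Year 3: $8,754 × 1/6 = $1,459. Book value $700.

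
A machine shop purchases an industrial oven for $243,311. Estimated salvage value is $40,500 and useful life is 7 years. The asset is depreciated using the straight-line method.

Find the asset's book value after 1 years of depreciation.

$214,338

Depreciable base = $243,311 − $40,500 = $202,811.
Annual expense = $202,811 / 7 = $28,973.
End of year 1: book value $214,338.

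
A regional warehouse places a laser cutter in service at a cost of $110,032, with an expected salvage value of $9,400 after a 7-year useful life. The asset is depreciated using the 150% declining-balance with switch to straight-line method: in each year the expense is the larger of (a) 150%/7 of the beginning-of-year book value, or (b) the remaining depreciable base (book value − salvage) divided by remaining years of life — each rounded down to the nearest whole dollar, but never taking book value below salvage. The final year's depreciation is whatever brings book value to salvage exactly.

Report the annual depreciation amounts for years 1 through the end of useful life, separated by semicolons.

Depreciable base = $110,032 − $9,400 = $100,632.
Year 1: DB = ⌊$110,032 × 150%/7⌋ = $23,578; SL = ⌊$100,632/7⌋ = $14,376 → take DB $23,578. Book value $86,454.
Year 2: DB = ⌊$86,454 × 150%/7⌋ = $18,525; SL = ⌊$77,054/6⌋ = $12,842 → take DB $18,525. Book value $67,929.
Year 3: DB = ⌊$67,929 × 150%/7⌋ = $14,556; SL = ⌊$58,529/5⌋ = $11,705 → take DB $14,556. Book value $53,373.
Year 4: DB = ⌊$53,373 × 150%/7⌋ = $11,437; SL = ⌊$43,973/4⌋ = $10,993 → take DB $11,437. Book value $41,936.
Year 5: DB = ⌊$41,936 × 150%/7⌋ = $8,986; SL = ⌊$32,536/3⌋ = $10,845 → take SL $10,845. Book value $31,091.
Year 6: DB = ⌊$31,091 × 150%/7⌋ = $6,662; SL = ⌊$21,691/2⌋ = $10,845 → take SL $10,845. Book value $20,246.
Year 7 (final): $20,246 − $9,400 = $10,846. Book value $9,400.

$23,578; $18,525; $14,556; $11,437; $10,845; $10,845; $10,846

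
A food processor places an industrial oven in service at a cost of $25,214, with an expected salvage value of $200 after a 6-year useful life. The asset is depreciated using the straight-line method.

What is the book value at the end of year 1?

$21,045

Depreciable base = $25,214 − $200 = $25,014.
Annual expense = $25,014 / 6 = $4,169.
End of year 1: book value $21,045.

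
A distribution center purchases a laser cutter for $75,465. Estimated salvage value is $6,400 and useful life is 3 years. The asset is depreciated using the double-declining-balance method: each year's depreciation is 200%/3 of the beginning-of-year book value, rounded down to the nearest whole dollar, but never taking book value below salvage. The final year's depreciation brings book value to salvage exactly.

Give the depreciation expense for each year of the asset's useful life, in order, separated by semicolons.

$50,310; $16,770; $1,985

Depreciable base = $75,465 − $6,400 = $69,065.
Year 1: ⌊$75,465 × 200%/3⌋ = $50,310. Book value $25,155.
Year 2: ⌊$25,155 × 200%/3⌋ = $16,770. Book value $8,385.
Year 3 (final): $8,385 − $6,400 = $1,985. Book value $6,400.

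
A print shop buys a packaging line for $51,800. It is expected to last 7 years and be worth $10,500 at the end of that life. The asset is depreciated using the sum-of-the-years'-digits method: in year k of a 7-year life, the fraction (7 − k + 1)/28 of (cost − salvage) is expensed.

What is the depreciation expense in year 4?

$5,900

Depreciable base = $51,800 − $10,500 = $41,300.
Sum of the years' digits = 7+6+5+4+3+2+1 = 28.
Year 1: $41,300 × 7/28 = $10,325. Book value $41,475.
Year 2: $41,300 × 6/28 = $8,850. Book value $32,625.
Year 3: $41,300 × 5/28 = $7,375. Book value $25,250.
Year 4: $41,300 × 4/28 = $5,900. Book value $19,350.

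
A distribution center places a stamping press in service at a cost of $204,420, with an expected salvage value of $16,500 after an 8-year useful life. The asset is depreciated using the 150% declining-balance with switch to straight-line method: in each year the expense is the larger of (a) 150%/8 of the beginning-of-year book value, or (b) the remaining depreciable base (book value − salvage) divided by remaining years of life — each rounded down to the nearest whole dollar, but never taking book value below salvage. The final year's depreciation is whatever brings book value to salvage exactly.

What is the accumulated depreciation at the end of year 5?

$133,478

Depreciable base = $204,420 − $16,500 = $187,920.
Year 1: DB = ⌊$204,420 × 150%/8⌋ = $38,328; SL = ⌊$187,920/8⌋ = $23,490 → take DB $38,328. Book value $166,092.
Year 2: DB = ⌊$166,092 × 150%/8⌋ = $31,142; SL = ⌊$149,592/7⌋ = $21,370 → take DB $31,142. Book value $134,950.
Year 3: DB = ⌊$134,950 × 150%/8⌋ = $25,303; SL = ⌊$118,450/6⌋ = $19,741 → take DB $25,303. Book value $109,647.
Year 4: DB = ⌊$109,647 × 150%/8⌋ = $20,558; SL = ⌊$93,147/5⌋ = $18,629 → take DB $20,558. Book value $89,089.
Year 5: DB = ⌊$89,089 × 150%/8⌋ = $16,704; SL = ⌊$72,589/4⌋ = $18,147 → take SL $18,147. Book value $70,942.
Accumulated through year 5 = $204,420 − $70,942 = $133,478.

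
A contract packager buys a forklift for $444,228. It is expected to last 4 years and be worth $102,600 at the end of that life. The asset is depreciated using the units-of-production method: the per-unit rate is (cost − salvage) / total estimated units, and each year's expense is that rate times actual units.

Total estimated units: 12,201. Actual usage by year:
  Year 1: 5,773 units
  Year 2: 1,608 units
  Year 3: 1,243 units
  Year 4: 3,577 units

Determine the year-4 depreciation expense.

$100,156

Depreciable base = $444,228 − $102,600 = $341,628.
Rate = $341,628 / 12,201 units = $28 per unit.
Year 1: 5,773 × $28 = $161,644. Book value $282,584.
Year 2: 1,608 × $28 = $45,024. Book value $237,560.
Year 3: 1,243 × $28 = $34,804. Book value $202,756.
Year 4: 3,577 × $28 = $100,156. Book value $102,600.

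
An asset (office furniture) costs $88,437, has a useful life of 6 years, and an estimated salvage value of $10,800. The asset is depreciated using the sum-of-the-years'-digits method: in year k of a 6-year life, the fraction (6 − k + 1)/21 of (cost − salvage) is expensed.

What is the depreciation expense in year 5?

Depreciable base = $88,437 − $10,800 = $77,637.
Sum of the years' digits = 6+5+4+3+2+1 = 21.
Year 1: $77,637 × 6/21 = $22,182. Book value $66,255.
Year 2: $77,637 × 5/21 = $18,485. Book value $47,770.
Year 3: $77,637 × 4/21 = $14,788. Book value $32,982.
Year 4: $77,637 × 3/21 = $11,091. Book value $21,891.
Year 5: $77,637 × 2/21 = $7,394. Book value $14,497.

$7,394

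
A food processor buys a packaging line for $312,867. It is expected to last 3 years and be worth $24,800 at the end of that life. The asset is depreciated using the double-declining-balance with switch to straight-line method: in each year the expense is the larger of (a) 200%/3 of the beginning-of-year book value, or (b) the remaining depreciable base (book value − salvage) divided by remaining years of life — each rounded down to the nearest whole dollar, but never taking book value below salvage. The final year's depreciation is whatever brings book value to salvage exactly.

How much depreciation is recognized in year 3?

$9,963

Depreciable base = $312,867 − $24,800 = $288,067.
Year 1: DB = ⌊$312,867 × 200%/3⌋ = $208,578; SL = ⌊$288,067/3⌋ = $96,022 → take DB $208,578. Book value $104,289.
Year 2: DB = ⌊$104,289 × 200%/3⌋ = $69,526; SL = ⌊$79,489/2⌋ = $39,744 → take DB $69,526. Book value $34,763.
Year 3 (final): $34,763 − $24,800 = $9,963. Book value $24,800.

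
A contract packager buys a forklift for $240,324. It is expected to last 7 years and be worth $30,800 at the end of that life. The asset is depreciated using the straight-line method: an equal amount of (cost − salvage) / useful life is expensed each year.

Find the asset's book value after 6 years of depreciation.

$60,732

Depreciable base = $240,324 − $30,800 = $209,524.
Annual expense = $209,524 / 7 = $29,932.
End of year 1: book value $210,392.
End of year 2: book value $180,460.
End of year 3: book value $150,528.
End of year 4: book value $120,596.
End of year 5: book value $90,664.
End of year 6: book value $60,732.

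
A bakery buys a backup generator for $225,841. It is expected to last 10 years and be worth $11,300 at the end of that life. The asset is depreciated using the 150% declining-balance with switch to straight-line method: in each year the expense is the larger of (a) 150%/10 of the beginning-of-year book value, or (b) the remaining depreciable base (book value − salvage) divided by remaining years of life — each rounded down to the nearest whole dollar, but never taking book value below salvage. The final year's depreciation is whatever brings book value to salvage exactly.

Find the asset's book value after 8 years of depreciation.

Depreciable base = $225,841 − $11,300 = $214,541.
Year 1: DB = ⌊$225,841 × 150%/10⌋ = $33,876; SL = ⌊$214,541/10⌋ = $21,454 → take DB $33,876. Book value $191,965.
Year 2: DB = ⌊$191,965 × 150%/10⌋ = $28,794; SL = ⌊$180,665/9⌋ = $20,073 → take DB $28,794. Book value $163,171.
Year 3: DB = ⌊$163,171 × 150%/10⌋ = $24,475; SL = ⌊$151,871/8⌋ = $18,983 → take DB $24,475. Book value $138,696.
Year 4: DB = ⌊$138,696 × 150%/10⌋ = $20,804; SL = ⌊$127,396/7⌋ = $18,199 → take DB $20,804. Book value $117,892.
Year 5: DB = ⌊$117,892 × 150%/10⌋ = $17,683; SL = ⌊$106,592/6⌋ = $17,765 → take SL $17,765. Book value $100,127.
Year 6: DB = ⌊$100,127 × 150%/10⌋ = $15,019; SL = ⌊$88,827/5⌋ = $17,765 → take SL $17,765. Book value $82,362.
Year 7: DB = ⌊$82,362 × 150%/10⌋ = $12,354; SL = ⌊$71,062/4⌋ = $17,765 → take SL $17,765. Book value $64,597.
Year 8: DB = ⌊$64,597 × 150%/10⌋ = $9,689; SL = ⌊$53,297/3⌋ = $17,765 → take SL $17,765. Book value $46,832.

$46,832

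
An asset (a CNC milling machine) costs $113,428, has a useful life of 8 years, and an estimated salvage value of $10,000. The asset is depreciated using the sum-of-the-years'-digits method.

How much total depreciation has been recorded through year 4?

$74,698

Depreciable base = $113,428 − $10,000 = $103,428.
Sum of the years' digits = 8+7+6+5+4+3+2+1 = 36.
Year 1: $103,428 × 8/36 = $22,984. Book value $90,444.
Year 2: $103,428 × 7/36 = $20,111. Book value $70,333.
Year 3: $103,428 × 6/36 = $17,238. Book value $53,095.
Year 4: $103,428 × 5/36 = $14,365. Book value $38,730.
Accumulated through year 4 = $113,428 − $38,730 = $74,698.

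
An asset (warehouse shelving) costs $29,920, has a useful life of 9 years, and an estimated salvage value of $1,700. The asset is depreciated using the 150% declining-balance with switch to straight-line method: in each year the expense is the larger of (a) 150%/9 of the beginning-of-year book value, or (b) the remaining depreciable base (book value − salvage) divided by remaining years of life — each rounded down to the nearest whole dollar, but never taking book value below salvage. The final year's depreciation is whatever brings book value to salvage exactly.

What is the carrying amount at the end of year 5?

$11,884

Depreciable base = $29,920 − $1,700 = $28,220.
Year 1: DB = ⌊$29,920 × 150%/9⌋ = $4,986; SL = ⌊$28,220/9⌋ = $3,135 → take DB $4,986. Book value $24,934.
Year 2: DB = ⌊$24,934 × 150%/9⌋ = $4,155; SL = ⌊$23,234/8⌋ = $2,904 → take DB $4,155. Book value $20,779.
Year 3: DB = ⌊$20,779 × 150%/9⌋ = $3,463; SL = ⌊$19,079/7⌋ = $2,725 → take DB $3,463. Book value $17,316.
Year 4: DB = ⌊$17,316 × 150%/9⌋ = $2,886; SL = ⌊$15,616/6⌋ = $2,602 → take DB $2,886. Book value $14,430.
Year 5: DB = ⌊$14,430 × 150%/9⌋ = $2,405; SL = ⌊$12,730/5⌋ = $2,546 → take SL $2,546. Book value $11,884.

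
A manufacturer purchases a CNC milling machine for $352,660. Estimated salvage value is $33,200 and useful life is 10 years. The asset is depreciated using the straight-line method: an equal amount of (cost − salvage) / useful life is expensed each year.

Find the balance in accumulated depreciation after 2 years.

Depreciable base = $352,660 − $33,200 = $319,460.
Annual expense = $319,460 / 10 = $31,946.
End of year 1: book value $320,714.
End of year 2: book value $288,768.
Accumulated through year 2 = $352,660 − $288,768 = $63,892.

$63,892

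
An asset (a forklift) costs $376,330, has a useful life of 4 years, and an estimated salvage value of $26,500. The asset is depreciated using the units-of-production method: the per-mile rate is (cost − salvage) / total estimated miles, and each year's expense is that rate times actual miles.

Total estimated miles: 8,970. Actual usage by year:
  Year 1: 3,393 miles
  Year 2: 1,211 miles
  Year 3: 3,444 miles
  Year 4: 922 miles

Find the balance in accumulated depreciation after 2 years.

$179,556

Depreciable base = $376,330 − $26,500 = $349,830.
Rate = $349,830 / 8,970 miles = $39 per mile.
Year 1: 3,393 × $39 = $132,327. Book value $244,003.
Year 2: 1,211 × $39 = $47,229. Book value $196,774.
Accumulated through year 2 = $376,330 − $196,774 = $179,556.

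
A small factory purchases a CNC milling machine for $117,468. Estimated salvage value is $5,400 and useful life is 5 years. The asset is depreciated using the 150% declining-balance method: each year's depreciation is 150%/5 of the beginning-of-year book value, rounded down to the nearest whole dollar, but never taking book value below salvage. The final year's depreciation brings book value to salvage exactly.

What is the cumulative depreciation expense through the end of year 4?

$89,263

Depreciable base = $117,468 − $5,400 = $112,068.
Year 1: ⌊$117,468 × 150%/5⌋ = $35,240. Book value $82,228.
Year 2: ⌊$82,228 × 150%/5⌋ = $24,668. Book value $57,560.
Year 3: ⌊$57,560 × 150%/5⌋ = $17,268. Book value $40,292.
Year 4: ⌊$40,292 × 150%/5⌋ = $12,087. Book value $28,205.
Accumulated through year 4 = $117,468 − $28,205 = $89,263.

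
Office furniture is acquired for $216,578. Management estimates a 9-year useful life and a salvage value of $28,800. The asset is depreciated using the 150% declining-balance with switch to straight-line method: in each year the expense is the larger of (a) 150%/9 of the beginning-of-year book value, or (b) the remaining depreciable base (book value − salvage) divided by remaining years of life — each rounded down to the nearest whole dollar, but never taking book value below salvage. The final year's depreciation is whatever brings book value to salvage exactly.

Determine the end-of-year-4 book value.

$104,446

Depreciable base = $216,578 − $28,800 = $187,778.
Year 1: DB = ⌊$216,578 × 150%/9⌋ = $36,096; SL = ⌊$187,778/9⌋ = $20,864 → take DB $36,096. Book value $180,482.
Year 2: DB = ⌊$180,482 × 150%/9⌋ = $30,080; SL = ⌊$151,682/8⌋ = $18,960 → take DB $30,080. Book value $150,402.
Year 3: DB = ⌊$150,402 × 150%/9⌋ = $25,067; SL = ⌊$121,602/7⌋ = $17,371 → take DB $25,067. Book value $125,335.
Year 4: DB = ⌊$125,335 × 150%/9⌋ = $20,889; SL = ⌊$96,535/6⌋ = $16,089 → take DB $20,889. Book value $104,446.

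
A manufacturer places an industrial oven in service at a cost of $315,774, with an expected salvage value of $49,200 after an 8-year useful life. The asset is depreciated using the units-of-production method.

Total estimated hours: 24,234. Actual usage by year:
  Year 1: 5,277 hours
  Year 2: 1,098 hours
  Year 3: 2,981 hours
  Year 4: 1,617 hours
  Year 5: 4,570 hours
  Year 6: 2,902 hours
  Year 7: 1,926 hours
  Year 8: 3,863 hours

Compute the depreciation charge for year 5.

Depreciable base = $315,774 − $49,200 = $266,574.
Rate = $266,574 / 24,234 hours = $11 per hour.
Year 1: 5,277 × $11 = $58,047. Book value $257,727.
Year 2: 1,098 × $11 = $12,078. Book value $245,649.
Year 3: 2,981 × $11 = $32,791. Book value $212,858.
Year 4: 1,617 × $11 = $17,787. Book value $195,071.
Year 5: 4,570 × $11 = $50,270. Book value $144,801.

$50,270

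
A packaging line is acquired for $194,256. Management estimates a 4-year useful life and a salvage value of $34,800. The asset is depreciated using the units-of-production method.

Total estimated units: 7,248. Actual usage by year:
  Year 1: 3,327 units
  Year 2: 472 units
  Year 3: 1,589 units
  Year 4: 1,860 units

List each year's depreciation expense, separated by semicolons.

Depreciable base = $194,256 − $34,800 = $159,456.
Rate = $159,456 / 7,248 units = $22 per unit.
Year 1: 3,327 × $22 = $73,194. Book value $121,062.
Year 2: 472 × $22 = $10,384. Book value $110,678.
Year 3: 1,589 × $22 = $34,958. Book value $75,720.
Year 4: 1,860 × $22 = $40,920. Book value $34,800.

$73,194; $10,384; $34,958; $40,920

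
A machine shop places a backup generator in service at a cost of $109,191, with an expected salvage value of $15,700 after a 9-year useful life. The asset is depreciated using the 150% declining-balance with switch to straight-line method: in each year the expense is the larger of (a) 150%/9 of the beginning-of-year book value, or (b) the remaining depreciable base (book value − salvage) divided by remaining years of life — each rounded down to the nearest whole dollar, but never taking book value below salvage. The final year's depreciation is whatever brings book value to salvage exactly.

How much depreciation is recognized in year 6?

Depreciable base = $109,191 − $15,700 = $93,491.
Year 1: DB = ⌊$109,191 × 150%/9⌋ = $18,198; SL = ⌊$93,491/9⌋ = $10,387 → take DB $18,198. Book value $90,993.
Year 2: DB = ⌊$90,993 × 150%/9⌋ = $15,165; SL = ⌊$75,293/8⌋ = $9,411 → take DB $15,165. Book value $75,828.
Year 3: DB = ⌊$75,828 × 150%/9⌋ = $12,638; SL = ⌊$60,128/7⌋ = $8,589 → take DB $12,638. Book value $63,190.
Year 4: DB = ⌊$63,190 × 150%/9⌋ = $10,531; SL = ⌊$47,490/6⌋ = $7,915 → take DB $10,531. Book value $52,659.
Year 5: DB = ⌊$52,659 × 150%/9⌋ = $8,776; SL = ⌊$36,959/5⌋ = $7,391 → take DB $8,776. Book value $43,883.
Year 6: DB = ⌊$43,883 × 150%/9⌋ = $7,313; SL = ⌊$28,183/4⌋ = $7,045 → take DB $7,313. Book value $36,570.

$7,313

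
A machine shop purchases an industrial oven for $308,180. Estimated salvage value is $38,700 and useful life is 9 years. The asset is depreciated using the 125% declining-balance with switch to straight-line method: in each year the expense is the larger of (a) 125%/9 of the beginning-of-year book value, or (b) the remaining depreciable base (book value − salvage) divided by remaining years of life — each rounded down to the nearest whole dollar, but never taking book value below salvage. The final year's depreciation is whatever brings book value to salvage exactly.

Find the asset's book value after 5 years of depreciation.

$143,302

Depreciable base = $308,180 − $38,700 = $269,480.
Year 1: DB = ⌊$308,180 × 125%/9⌋ = $42,802; SL = ⌊$269,480/9⌋ = $29,942 → take DB $42,802. Book value $265,378.
Year 2: DB = ⌊$265,378 × 125%/9⌋ = $36,858; SL = ⌊$226,678/8⌋ = $28,334 → take DB $36,858. Book value $228,520.
Year 3: DB = ⌊$228,520 × 125%/9⌋ = $31,738; SL = ⌊$189,820/7⌋ = $27,117 → take DB $31,738. Book value $196,782.
Year 4: DB = ⌊$196,782 × 125%/9⌋ = $27,330; SL = ⌊$158,082/6⌋ = $26,347 → take DB $27,330. Book value $169,452.
Year 5: DB = ⌊$169,452 × 125%/9⌋ = $23,535; SL = ⌊$130,752/5⌋ = $26,150 → take SL $26,150. Book value $143,302.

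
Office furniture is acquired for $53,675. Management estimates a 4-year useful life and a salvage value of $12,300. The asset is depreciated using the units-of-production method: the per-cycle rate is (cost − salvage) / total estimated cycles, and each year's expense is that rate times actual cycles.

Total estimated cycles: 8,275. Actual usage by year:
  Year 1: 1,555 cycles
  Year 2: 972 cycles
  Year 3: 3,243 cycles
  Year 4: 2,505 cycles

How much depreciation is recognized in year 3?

Depreciable base = $53,675 − $12,300 = $41,375.
Rate = $41,375 / 8,275 cycles = $5 per cycle.
Year 1: 1,555 × $5 = $7,775. Book value $45,900.
Year 2: 972 × $5 = $4,860. Book value $41,040.
Year 3: 3,243 × $5 = $16,215. Book value $24,825.

$16,215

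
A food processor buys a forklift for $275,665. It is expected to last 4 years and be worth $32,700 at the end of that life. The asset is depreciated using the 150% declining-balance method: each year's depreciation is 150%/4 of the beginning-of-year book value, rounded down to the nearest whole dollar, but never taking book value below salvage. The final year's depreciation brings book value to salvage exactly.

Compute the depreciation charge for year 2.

Depreciable base = $275,665 − $32,700 = $242,965.
Year 1: ⌊$275,665 × 150%/4⌋ = $103,374. Book value $172,291.
Year 2: ⌊$172,291 × 150%/4⌋ = $64,609. Book value $107,682.

$64,609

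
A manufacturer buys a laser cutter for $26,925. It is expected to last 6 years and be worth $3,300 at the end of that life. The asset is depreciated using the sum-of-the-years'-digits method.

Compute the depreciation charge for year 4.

$3,375

Depreciable base = $26,925 − $3,300 = $23,625.
Sum of the years' digits = 6+5+4+3+2+1 = 21.
Year 1: $23,625 × 6/21 = $6,750. Book value $20,175.
Year 2: $23,625 × 5/21 = $5,625. Book value $14,550.
Year 3: $23,625 × 4/21 = $4,500. Book value $10,050.
Year 4: $23,625 × 3/21 = $3,375. Book value $6,675.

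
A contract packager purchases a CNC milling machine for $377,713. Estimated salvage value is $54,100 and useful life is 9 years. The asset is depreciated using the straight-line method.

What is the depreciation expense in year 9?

Depreciable base = $377,713 − $54,100 = $323,613.
Annual expense = $323,613 / 9 = $35,957.

$35,957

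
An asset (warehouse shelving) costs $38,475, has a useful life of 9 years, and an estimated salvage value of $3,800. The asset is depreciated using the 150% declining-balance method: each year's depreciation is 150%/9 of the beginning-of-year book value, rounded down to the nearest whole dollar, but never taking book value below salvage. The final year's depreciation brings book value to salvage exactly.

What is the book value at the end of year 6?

Depreciable base = $38,475 − $3,800 = $34,675.
Year 1: ⌊$38,475 × 150%/9⌋ = $6,412. Book value $32,063.
Year 2: ⌊$32,063 × 150%/9⌋ = $5,343. Book value $26,720.
Year 3: ⌊$26,720 × 150%/9⌋ = $4,453. Book value $22,267.
Year 4: ⌊$22,267 × 150%/9⌋ = $3,711. Book value $18,556.
Year 5: ⌊$18,556 × 150%/9⌋ = $3,092. Book value $15,464.
Year 6: ⌊$15,464 × 150%/9⌋ = $2,577. Book value $12,887.

$12,887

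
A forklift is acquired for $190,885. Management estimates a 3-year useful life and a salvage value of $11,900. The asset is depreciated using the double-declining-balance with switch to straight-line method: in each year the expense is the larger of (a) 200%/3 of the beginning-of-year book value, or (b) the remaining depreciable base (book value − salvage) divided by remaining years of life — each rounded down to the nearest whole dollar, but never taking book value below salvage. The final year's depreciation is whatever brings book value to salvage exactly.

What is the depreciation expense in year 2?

$42,419

Depreciable base = $190,885 − $11,900 = $178,985.
Year 1: DB = ⌊$190,885 × 200%/3⌋ = $127,256; SL = ⌊$178,985/3⌋ = $59,661 → take DB $127,256. Book value $63,629.
Year 2: DB = ⌊$63,629 × 200%/3⌋ = $42,419; SL = ⌊$51,729/2⌋ = $25,864 → take DB $42,419. Book value $21,210.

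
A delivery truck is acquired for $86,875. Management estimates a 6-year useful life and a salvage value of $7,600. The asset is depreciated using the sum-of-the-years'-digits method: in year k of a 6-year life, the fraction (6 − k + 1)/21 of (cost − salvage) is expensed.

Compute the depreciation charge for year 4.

$11,325

Depreciable base = $86,875 − $7,600 = $79,275.
Sum of the years' digits = 6+5+4+3+2+1 = 21.
Year 1: $79,275 × 6/21 = $22,650. Book value $64,225.
Year 2: $79,275 × 5/21 = $18,875. Book value $45,350.
Year 3: $79,275 × 4/21 = $15,100. Book value $30,250.
Year 4: $79,275 × 3/21 = $11,325. Book value $18,925.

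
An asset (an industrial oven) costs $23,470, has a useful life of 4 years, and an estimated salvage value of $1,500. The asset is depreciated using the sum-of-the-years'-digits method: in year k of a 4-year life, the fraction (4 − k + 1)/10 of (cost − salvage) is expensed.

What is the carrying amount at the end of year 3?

Depreciable base = $23,470 − $1,500 = $21,970.
Sum of the years' digits = 4+3+2+1 = 10.
Year 1: $21,970 × 4/10 = $8,788. Book value $14,682.
Year 2: $21,970 × 3/10 = $6,591. Book value $8,091.
Year 3: $21,970 × 2/10 = $4,394. Book value $3,697.

$3,697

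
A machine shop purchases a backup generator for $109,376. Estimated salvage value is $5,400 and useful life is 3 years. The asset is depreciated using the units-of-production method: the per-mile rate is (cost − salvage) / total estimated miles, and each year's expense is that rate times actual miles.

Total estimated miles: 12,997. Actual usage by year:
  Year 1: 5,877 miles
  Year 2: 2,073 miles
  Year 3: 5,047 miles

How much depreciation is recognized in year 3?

Depreciable base = $109,376 − $5,400 = $103,976.
Rate = $103,976 / 12,997 miles = $8 per mile.
Year 1: 5,877 × $8 = $47,016. Book value $62,360.
Year 2: 2,073 × $8 = $16,584. Book value $45,776.
Year 3: 5,047 × $8 = $40,376. Book value $5,400.

$40,376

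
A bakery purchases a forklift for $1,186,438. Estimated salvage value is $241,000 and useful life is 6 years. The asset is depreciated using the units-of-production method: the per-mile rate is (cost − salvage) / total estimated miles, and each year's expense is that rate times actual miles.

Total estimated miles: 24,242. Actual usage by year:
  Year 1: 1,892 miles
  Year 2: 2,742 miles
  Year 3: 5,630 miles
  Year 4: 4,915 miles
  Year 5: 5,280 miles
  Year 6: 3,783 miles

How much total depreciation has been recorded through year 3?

Depreciable base = $1,186,438 − $241,000 = $945,438.
Rate = $945,438 / 24,242 miles = $39 per mile.
Year 1: 1,892 × $39 = $73,788. Book value $1,112,650.
Year 2: 2,742 × $39 = $106,938. Book value $1,005,712.
Year 3: 5,630 × $39 = $219,570. Book value $786,142.
Accumulated through year 3 = $1,186,438 − $786,142 = $400,296.

$400,296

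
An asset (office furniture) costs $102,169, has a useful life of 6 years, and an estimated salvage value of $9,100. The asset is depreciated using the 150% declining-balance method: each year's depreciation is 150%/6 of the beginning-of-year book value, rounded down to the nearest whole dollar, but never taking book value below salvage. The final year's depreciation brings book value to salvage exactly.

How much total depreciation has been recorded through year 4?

Depreciable base = $102,169 − $9,100 = $93,069.
Year 1: ⌊$102,169 × 150%/6⌋ = $25,542. Book value $76,627.
Year 2: ⌊$76,627 × 150%/6⌋ = $19,156. Book value $57,471.
Year 3: ⌊$57,471 × 150%/6⌋ = $14,367. Book value $43,104.
Year 4: ⌊$43,104 × 150%/6⌋ = $10,776. Book value $32,328.
Accumulated through year 4 = $102,169 − $32,328 = $69,841.

$69,841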